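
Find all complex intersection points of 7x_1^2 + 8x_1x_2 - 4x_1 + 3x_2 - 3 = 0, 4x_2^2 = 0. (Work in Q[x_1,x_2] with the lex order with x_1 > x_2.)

{(-3/7, 0), (1, 0)}

Compute a lex Gröbner basis by Buchberger's algorithm.
f_1 = 7x_1^2 + 8x_1x_2 - 4x_1 + 3x_2 - 3, LT = x_1^2.
f_2 = 4x_2^2, LT = x_2^2.

S(f_1,f_2): leading monomials are coprime, so the S-polynomial reduces to 0 (Buchberger's first criterion).
Every S-polynomial of the final basis reduces to 0, so we have a Gröbner basis.
Inter-reduce: drop elements whose leading term is divisible by another's, tail-reduce, and make monic.
Reduced Gröbner basis: {x_1^2 + 8/7x_1x_2 - 4/7x_1 + 3/7x_2 - 3/7, x_2^2}.

Elimination: the polynomial x_2^2 lies in the elimination ideal for x_2, so x_2 ∈ {0}. For each such x_2, the remaining basis elements (now univariate) give the rest of the solution.
  x_2 = 0: the earlier basis element becomes x_1^2 - 4/7x_1 - 3/7 = 0, giving x_1 = -3/7, 1 — points (-3/7, 0), (1, 0).
Check: every point annihilates each of the original generators.
Zero-dimensionality of the ideal guarantees finitely many solutions over ℂ.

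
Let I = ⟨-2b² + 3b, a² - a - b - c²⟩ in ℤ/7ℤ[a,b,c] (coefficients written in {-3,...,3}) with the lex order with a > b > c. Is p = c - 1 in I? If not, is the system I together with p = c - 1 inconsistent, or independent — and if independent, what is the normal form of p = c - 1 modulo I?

c - 1 is independent of I; its normal form modulo I is c - 1.

First compute the reduced Gröbner basis of I by Buchberger's algorithm.
f_1 = -2b² + 3b, LT = b².
f_2 = a² - a - b - c², LT = a².

The S-polynomials (S(f_1,f_2)) all reduce to 0 modulo the current basis, so we have a Gröbner basis.
Inter-reduce: drop elements whose leading term is divisible by another's, tail-reduce, and make monic.
Reduced Gröbner basis: {a² - a - b - c², b² + 2b}.
Label its elements g_1 = a² - a - b - c², g_2 = b² + 2b.

Reduce p = c - 1 modulo G:
  leading term c: no divisor's leading term divides it; move c to the remainder.
  leading term 1: no divisor's leading term divides it; move -1 to the remainder.
  normal form = c - 1.
The normal form is nonzero, so p ∉ I. Since p minus its normal form lies in I, I + (p) = I + (r) where r = c - 1; decide whether this ideal is the whole ring.
Run Buchberger on G together with r (pairs among the g_i already reduce to 0 since G is a Gröbner basis):
g_1 = a² - a - b - c², LT = a².
g_2 = b² + 2b, LT = b².
r = c - 1, LT = c.

The S-polynomials (S(g_1,g_2), S(g_1,r), S(g_2,r)) all reduce to 0 modulo the current basis, so we have a Gröbner basis.
Inter-reduce: drop elements whose leading term is divisible by another's, tail-reduce, and make monic.
Reduced Gröbner basis: {a² - a - b - 1, b² + 2b, c - 1}.
The reduced Gröbner basis of I + (p) is {a² - a - b - 1, b² + 2b, c - 1} ≠ {1}, a proper ideal, so the enlarged system stays consistent: p is independent of I, with normal form c - 1.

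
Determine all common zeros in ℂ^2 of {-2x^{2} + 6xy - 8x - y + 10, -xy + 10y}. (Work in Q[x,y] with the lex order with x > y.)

Compute a lex Gröbner basis by Buchberger's algorithm.
f_1 = -2x^{2} + 6xy - 8x - y + 10, LT = x^{2}.
f_2 = -xy + 10y, LT = xy.

S(f_1,f_2): lcm = x^{2}y. S = -3xy^{2} + 14xy + \tfrac{1}{2}y^{2} - 5y.
  reduce S modulo (f_1, f_2):
  remainder -\tfrac{59}{2}y^{2} + 135y ≠ 0; add h_3 = -\tfrac{59}{2}y^{2} + 135y to the basis.

The other S-polynomials (S(f_1,h_3), S(f_2,h_3)) all reduce to 0 modulo the current basis, so we have a Gröbner basis.
Inter-reduce: drop elements whose leading term is divisible by another's, tail-reduce, and make monic.
Reduced Gröbner basis: {x^{2} + 4x - \tfrac{59}{2}y - 5, xy - 10y, y^{2} - \tfrac{270}{59}y}.

From the last basis element, y^{2} - \tfrac{270}{59}y = 0, so y takes values in {0, 270/59}. Each choice, substituted upward through the basis, yields the corresponding point(s) of the solution set.
  y = 0: the earlier basis element becomes x^{2} + 4x - 5 = 0, giving x = -5, 1 — points (-5, 0), (1, 0).
  y = 270/59: the earlier basis elements become x^{2} + 4x - 140 = 0; \tfrac{270}{59}x - \tfrac{2700}{59} = 0, giving x = 10 — point (10, 270/59).

{(-5, 0), (1, 0), (10, 270/59)}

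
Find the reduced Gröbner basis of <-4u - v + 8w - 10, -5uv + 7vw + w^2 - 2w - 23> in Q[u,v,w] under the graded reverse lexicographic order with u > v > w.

G = {v^2 - 12/5vw + 4/5w^2 + 10v - 8/5w - 92/5, u + 1/4v - 2w + 5/2}

f_1 = -4u - v + 8w - 10, LT = u.
f_2 = -5uv + 7vw + w^2 - 2w - 23, LT = uv.

S(f_1,f_2): lcm = uv. S = 1/4v^2 - 3/5vw + 1/5w^2 + 5/2v - 2/5w - 23/5.
  reduce S modulo (f_1, f_2):
  remainder 1/4v^2 - 3/5vw + 1/5w^2 + 5/2v - 2/5w - 23/5 ≠ 0; add g_3 = 1/4v^2 - 3/5vw + 1/5w^2 + 5/2v - 2/5w - 23/5 to the basis.

The other S-polynomials (S(f_1,g_3), S(f_2,g_3)) all reduce to 0 modulo the current basis, so we have a Gröbner basis.
Inter-reduce: drop elements whose leading term is divisible by another's, tail-reduce, and make monic.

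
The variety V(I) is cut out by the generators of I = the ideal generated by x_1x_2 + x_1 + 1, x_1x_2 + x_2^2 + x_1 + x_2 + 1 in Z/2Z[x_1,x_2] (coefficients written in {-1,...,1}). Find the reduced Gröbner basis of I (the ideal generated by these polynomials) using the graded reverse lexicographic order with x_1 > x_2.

G = {x_1 + 1, x_2}

f_1 = x_1x_2 + x_1 + 1, LT = x_1x_2.
f_2 = x_1x_2 + x_2^2 + x_1 + x_2 + 1, LT = x_1x_2.

S(f_1,f_2): lcm = x_1x_2. S = x_2^2 + x_2.
  leading term x_2^2: no divisor's leading term divides it; move x_2^2 to the remainder.
  leading term x_2: no divisor's leading term divides it; move x_2 to the remainder.
  remainder x_2^2 + x_2 ≠ 0; add g_3 = x_2^2 + x_2 to the basis.

S(f_1,g_3): lcm = x_1x_2^2. S = x_2.
  leading term x_2: no divisor's leading term divides it; move x_2 to the remainder.
  remainder x_2 ≠ 0; add g_4 = x_2 to the basis.

S(f_2,g_3): lcm = x_1x_2^2. S = x_2^3 + x_2^2 + x_2.
  leading term x_2^3: subtract (x_2)·g_3 from x_2^3 + x_2^2 + x_2 → x_2
  leading term x_2: subtract (1)·g_4 from x_2 → 0
  remainder 0.

S(f_1,g_4): lcm = x_1x_2. S = x_1 + 1.
  leading term x_1: no divisor's leading term divides it; move x_1 to the remainder.
  leading term 1: no divisor's leading term divides it; move 1 to the remainder.
  remainder x_1 + 1 ≠ 0; add g_5 = x_1 + 1 to the basis.

S(f_2,g_4): lcm = x_1x_2. S = x_2^2 + x_1 + x_2 + 1.
  leading term x_2^2: subtract (1)·g_3 from x_2^2 + x_1 + x_2 + 1 → x_1 + 1
  leading term x_1: subtract (1)·g_5 from x_1 + 1 → 0
  remainder 0.

S(g_3,g_4): lcm = x_2^2. S = x_2.
  leading term x_2: subtract (1)·g_4 from x_2 → 0
  remainder 0.

S(f_1,g_5): lcm = x_1x_2. S = x_1 + x_2 + 1.
  leading term x_1: subtract (1)·g_5 from x_1 + x_2 + 1 → x_2
  leading term x_2: subtract (1)·g_4 from x_2 → 0
  remainder 0.

S(f_2,g_5): lcm = x_1x_2. S = x_2^2 + x_1 + 1.
  leading term x_2^2: subtract (1)·g_3 from x_2^2 + x_1 + 1 → x_1 + x_2 + 1
  leading term x_1: subtract (1)·g_5 from x_1 + x_2 + 1 → x_2
  leading term x_2: subtract (1)·g_4 from x_2 → 0
  remainder 0.

S(g_3,g_5): leading monomials are coprime, so the S-polynomial reduces to 0 (Buchberger's first criterion).
S(g_4,g_5): leading monomials are coprime, so the S-polynomial reduces to 0 (Buchberger's first criterion).
Every S-polynomial of the final basis reduces to 0, so we have a Gröbner basis.
Inter-reduce: drop elements whose leading term is divisible by another's, tail-reduce, and make monic.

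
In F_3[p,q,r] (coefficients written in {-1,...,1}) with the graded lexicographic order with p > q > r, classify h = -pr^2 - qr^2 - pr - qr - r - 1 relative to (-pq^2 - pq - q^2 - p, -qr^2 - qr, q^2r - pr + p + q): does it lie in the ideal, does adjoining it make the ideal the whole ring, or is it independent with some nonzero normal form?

First compute the reduced Gröbner basis of I by Buchberger's algorithm.
f_1 = -pq^2 - pq - q^2 - p, LT = pq^2.
f_2 = -qr^2 - qr, LT = qr^2.
f_3 = q^2r - pr + p + q, LT = q^2r.

S(f_1,f_2): lcm = pq^2r^2. S = -pq^2r + pqr^2 + q^2r^2 + pr^2.
  leading term pq^2r: subtract (r)·f_1 from -pq^2r + pqr^2 + q^2r^2 + pr^2 → pqr^2 + q^2r^2 + pqr + pr^2 + q^2r + pr
  leading term pqr^2: subtract (-p)·f_2 from pqr^2 + q^2r^2 + pqr + pr^2 + q^2r + pr → q^2r^2 + pr^2 + q^2r + pr
  leading term q^2r^2: subtract (-q)·f_2 from q^2r^2 + pr^2 + q^2r + pr → pr^2 + pr
  leading term pr^2: no divisor's leading term divides it; move pr^2 to the remainder.
  leading term pr: no divisor's leading term divides it; move pr to the remainder.
  remainder pr^2 + pr ≠ 0; add k_4 = pr^2 + pr to the basis.

S(f_1,f_3): lcm = pq^2r. S = p^2r + pqr + q^2r - p^2 - pq + pr.
  leading term p^2r: no divisor's leading term divides it; move p^2r to the remainder.
  leading term pqr: no divisor's leading term divides it; move pqr to the remainder.
  leading term q^2r: subtract (1)·f_3 from q^2r - p^2 - pq + pr → -p^2 - pq - pr - p - q
  leading term p^2: no divisor's leading term divides it; move -p^2 to the remainder.
  leading term pq: no divisor's leading term divides it; move -pq to the remainder.
  leading term pr: no divisor's leading term divides it; move -pr to the remainder.
  leading term p: no divisor's leading term divides it; move -p to the remainder.
  leading term q: no divisor's leading term divides it; move -q to the remainder.
  remainder p^2r + pqr - p^2 - pq - pr - p - q ≠ 0; add k_5 = p^2r + pqr - p^2 - pq - pr - p - q to the basis.

S(f_2,f_3): lcm = q^2r^2. S = pr^2 + q^2r - pr - qr.
  leading term pr^2: subtract (1)·k_4 from pr^2 + q^2r - pr - qr → q^2r + pr - qr
  leading term q^2r: subtract (1)·f_3 from q^2r + pr - qr → -pr - qr - p - q
  leading term pr: no divisor's leading term divides it; move -pr to the remainder.
  leading term qr: no divisor's leading term divides it; move -qr to the remainder.
  leading term p: no divisor's leading term divides it; move -p to the remainder.
  leading term q: no divisor's leading term divides it; move -q to the remainder.
  remainder -pr - qr - p - q ≠ 0; add k_6 = -pr - qr - p - q to the basis.

S(f_3,k_4): lcm = pq^2r^2. S = -p^2r^2 - pq^2r + p^2r + pqr.
  leading term p^2r^2: subtract (-p)·k_4 from -p^2r^2 - pq^2r + p^2r + pqr → -pq^2r - p^2r + pqr
  leading term pq^2r: subtract (r)·f_1 from -pq^2r - p^2r + pqr → -p^2r - pqr + q^2r + pr
  leading term p^2r: subtract (-1)·k_5 from -p^2r - pqr + q^2r + pr → q^2r - p^2 - pq - p - q
  leading term q^2r: subtract (1)·f_3 from q^2r - p^2 - pq - p - q → -p^2 - pq + pr + p + q
  leading term p^2: no divisor's leading term divides it; move -p^2 to the remainder.
  leading term pq: no divisor's leading term divides it; move -pq to the remainder.
  leading term pr: subtract (-1)·k_6 from pr + p + q → -qr
  leading term qr: no divisor's leading term divides it; move -qr to the remainder.
  remainder -p^2 - pq - qr ≠ 0; add k_7 = -p^2 - pq - qr to the basis.

S(f_1,k_6): lcm = pq^2r. S = -q^3r - pq^2 + pqr - q^3 + q^2r + pr.
  leading term q^3r: subtract (-q)·f_3 from -q^3r - pq^2 + pqr - q^3 + q^2r + pr → -pq^2 - q^3 + q^2r + pq + pr + q^2
  leading term pq^2: subtract (1)·f_1 from -pq^2 - q^3 + q^2r + pq + pr + q^2 → -q^3 + q^2r - pq + pr - q^2 + p
  leading term q^3: no divisor's leading term divides it; move -q^3 to the remainder.
  leading term q^2r: subtract (1)·f_3 from q^2r - pq + pr - q^2 + p → -pq - pr - q^2 - q
  leading term pq: no divisor's leading term divides it; move -pq to the remainder.
  leading term pr: subtract (1)·k_6 from -pr - q^2 - q → -q^2 + qr + p
  leading term q^2: no divisor's leading term divides it; move -q^2 to the remainder.
  leading term qr: no divisor's leading term divides it; move qr to the remainder.
  leading term p: no divisor's leading term divides it; move p to the remainder.
  remainder -q^3 - pq - q^2 + qr + p ≠ 0; add k_8 = -q^3 - pq - q^2 + qr + p to the basis.

The other S-polynomials (S(f_1,k_4), S(f_2,k_4), S(f_1,k_5), S(f_2,k_5), S(f_3,k_5), S(k_4,k_5), S(f_2,k_6), S(f_3,k_6), S(k_4,k_6), S(k_5,k_6), S(f_1,k_7), S(f_2,k_7), S(f_3,k_7), S(k_4,k_7), S(k_5,k_7), S(k_6,k_7), S(f_1,k_8), S(f_2,k_8), S(f_3,k_8), S(k_4,k_8), S(k_5,k_8), S(k_6,k_8), S(k_7,k_8)) all reduce to 0 modulo the current basis, so we have a Gröbner basis.
Inter-reduce: drop elements whose leading term is divisible by another's, tail-reduce, and make monic.
Reduced Gröbner basis: {pq^2 + pq + q^2 + p, q^3 + pq + q^2 - qr - p, q^2r + qr - p - q, qr^2 + qr, p^2 + pq + qr, pr + qr + p + q}.
Label its elements g_1 = pq^2 + pq + q^2 + p, g_2 = q^3 + pq + q^2 - qr - p, g_3 = q^2r + qr - p - q, g_4 = qr^2 + qr, g_5 = p^2 + pq + qr, g_6 = pr + qr + p + q.

Reduce h = -pr^2 - qr^2 - pr - qr - r - 1 modulo G:
  leading term pr^2: subtract (-r)·g_6 from -pr^2 - qr^2 - pr - qr - r - 1 → -r - 1
  leading term r: no divisor's leading term divides it; move -r to the remainder.
  leading term 1: no divisor's leading term divides it; move -1 to the remainder.
  normal form = -r - 1.
The normal form is nonzero, so h ∉ I. Since h minus its normal form lies in I, I + (h) = I + (n) where n = -r - 1; decide whether this ideal is the whole ring.
Run Buchberger on G together with n (pairs among the g_i already reduce to 0 since G is a Gröbner basis):
g_1 = pq^2 + pq + q^2 + p, LT = pq^2.
g_2 = q^3 + pq + q^2 - qr - p, LT = q^3.
g_3 = q^2r + qr - p - q, LT = q^2r.
g_4 = qr^2 + qr, LT = qr^2.
g_5 = p^2 + pq + qr, LT = p^2.
g_6 = pr + qr + p + q, LT = pr.
n = -r - 1, LT = r.

S(g_3,n): lcm = q^2r. S = -q^2 + qr - p - q.
  leading term q^2: no divisor's leading term divides it; move -q^2 to the remainder.
  leading term qr: subtract (-q)·n from qr - p - q → -p + q
  leading term p: no divisor's leading term divides it; move -p to the remainder.
  leading term q: no divisor's leading term divides it; move q to the remainder.
  remainder -q^2 - p + q ≠ 0; add m_8 = -q^2 - p + q to the basis.

The other S-polynomials (S(g_1,g_2), S(g_1,g_3), S(g_1,g_4), S(g_1,g_5), S(g_1,g_6), S(g_1,n), S(g_2,g_3), S(g_2,g_4), S(g_2,g_5), S(g_2,g_6), S(g_2,n), S(g_3,g_4), S(g_3,g_5), S(g_3,g_6), S(g_4,g_5), S(g_4,g_6), S(g_4,n), S(g_5,g_6), S(g_5,n), S(g_6,n), S(g_1,m_8), S(g_2,m_8), S(g_3,m_8), S(g_4,m_8), S(g_5,m_8), S(g_6,m_8), S(n,m_8)) all reduce to 0 modulo the current basis, so we have a Gröbner basis.
Inter-reduce: drop elements whose leading term is divisible by another's, tail-reduce, and make monic.
Reduced Gröbner basis: {p^2 + pq - q, q^2 + p - q, r + 1}.
The reduced Gröbner basis of I + (h) is {p^2 + pq - q, q^2 + p - q, r + 1} ≠ {1}, a proper ideal, so the enlarged system stays consistent: h is independent of I, with normal form -r - 1.

-pr^2 - qr^2 - pr - qr - r - 1 is independent of I; its normal form modulo I is -r - 1.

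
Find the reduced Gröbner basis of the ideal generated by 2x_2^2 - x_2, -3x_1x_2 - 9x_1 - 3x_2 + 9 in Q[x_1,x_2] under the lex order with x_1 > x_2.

G = {x_1 + 4/7x_2 - 1, x_2^2 - 1/2x_2}

f_1 = 2x_2^2 - x_2, LT = x_2^2.
f_2 = -3x_1x_2 - 9x_1 - 3x_2 + 9, LT = x_1x_2.

S(f_1,f_2): lcm = x_1x_2^2. S = -7/2x_1x_2 - x_2^2 + 3x_2.
  leading term x_1x_2: subtract (7/6)·f_2 from -7/2x_1x_2 - x_2^2 + 3x_2 → 21/2x_1 - x_2^2 + 13/2x_2 - 21/2
  leading term x_1: no divisor's leading term divides it; move 21/2x_1 to the remainder.
  leading term x_2^2: subtract (-1/2)·f_1 from -x_2^2 + 13/2x_2 - 21/2 → 6x_2 - 21/2
  leading term x_2: no divisor's leading term divides it; move 6x_2 to the remainder.
  leading term 1: no divisor's leading term divides it; move -21/2 to the remainder.
  remainder 21/2x_1 + 6x_2 - 21/2 ≠ 0; add g_3 = 21/2x_1 + 6x_2 - 21/2 to the basis.

The other S-polynomials (S(f_1,g_3), S(f_2,g_3)) all reduce to 0 modulo the current basis, so we have a Gröbner basis.
Inter-reduce: drop elements whose leading term is divisible by another's, tail-reduce, and make monic.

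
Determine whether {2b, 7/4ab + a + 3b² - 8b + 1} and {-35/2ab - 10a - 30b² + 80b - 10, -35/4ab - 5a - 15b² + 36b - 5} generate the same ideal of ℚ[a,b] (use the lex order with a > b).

Two ideals are equal iff their reduced Gröbner bases coincide (the reduced basis is unique for a fixed ordering).
Buchberger on the first generating set:
f_1 = 2b, LT = b.
f_2 = 7/4ab + a + 3b² - 8b + 1, LT = ab.

S(f_1,f_2): lcm = ab. S = -4/7a - 12/7b² + 32/7b - 4/7.
  reduce S modulo (f_1, f_2):
  remainder -4/7a - 4/7 ≠ 0; add g_3 = -4/7a - 4/7 to the basis.

The other S-polynomials (S(f_1,g_3), S(f_2,g_3)) all reduce to 0 modulo the current basis, so we have a Gröbner basis.
Inter-reduce: drop elements whose leading term is divisible by another's, tail-reduce, and make monic.
Reduced Gröbner basis: {a + 1, b}.

Buchberger on the second generating set:
h_1 = -35/2ab - 10a - 30b² + 80b - 10, LT = ab.
h_2 = -35/4ab - 5a - 15b² + 36b - 5, LT = ab.

S(h_1,h_2): lcm = ab. S = -16/35b.
  reduce S modulo (h_1, h_2):
  remainder -16/35b ≠ 0; add k_3 = -16/35b to the basis.

S(h_1,k_3): lcm = ab. S = 4/7a + 12/7b² - 32/7b + 4/7.
  reduce S modulo (h_1, h_2, k_3):
  remainder 4/7a + 4/7 ≠ 0; add k_4 = 4/7a + 4/7 to the basis.

The other S-polynomials (S(h_2,k_3), S(h_1,k_4), S(h_2,k_4), S(k_3,k_4)) all reduce to 0 modulo the current basis, so we have a Gröbner basis.
Inter-reduce: drop elements whose leading term is divisible by another's, tail-reduce, and make monic.
Reduced Gröbner basis: {a + 1, b}.

Same reduced basis, so the two generating sets span the same ideal.

Yes, the ideals are equal.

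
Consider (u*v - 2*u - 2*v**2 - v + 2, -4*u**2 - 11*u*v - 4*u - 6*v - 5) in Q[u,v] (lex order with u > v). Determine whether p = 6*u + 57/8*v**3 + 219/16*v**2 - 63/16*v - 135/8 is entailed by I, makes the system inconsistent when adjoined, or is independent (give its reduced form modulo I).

Adjoining 6*u + 57/8*v**3 + 219/16*v**2 - 63/16*v - 135/8 makes the ideal the whole ring: the system is inconsistent.

First compute the reduced Gröbner basis of I by Buchberger's algorithm.
f_1 = u*v - 2*u - 2*v**2 - v + 2, LT = u*v.
f_2 = -4*u**2 - 11*u*v - 4*u - 6*v - 5, LT = u**2.

S(f_1,f_2): lcm = u**2*v. S = -2*u**2 - 19/4*u*v**2 - 2*u*v + 2*u - 3/2*v**2 - 5/4*v.
  reduce S modulo (f_1, f_2):
  remainder -8*u - 19/2*v**3 - 73/4*v**2 + 21/4*v + 29/2 ≠ 0; add h_3 = -8*u - 19/2*v**3 - 73/4*v**2 + 21/4*v + 29/2 to the basis.

S(f_1,h_3): lcm = u*v. S = -2*u - 19/16*v**4 - 73/32*v**3 - 43/32*v**2 + 13/16*v + 2.
  reduce S modulo (f_1, f_2, h_3):
  remainder -19/16*v**4 + 3/32*v**3 + 103/32*v**2 - 1/2*v - 13/8 ≠ 0; add h_4 = -19/16*v**4 + 3/32*v**3 + 103/32*v**2 - 1/2*v - 13/8 to the basis.

The other S-polynomials (S(f_2,h_3), S(f_1,h_4), S(f_2,h_4), S(h_3,h_4)) all reduce to 0 modulo the current basis, so we have a Gröbner basis.
Inter-reduce: drop elements whose leading term is divisible by another's, tail-reduce, and make monic.
Reduced Gröbner basis: {u + 19/16*v**3 + 73/32*v**2 - 21/32*v - 29/16, v**4 - 3/38*v**3 - 103/38*v**2 + 8/19*v + 26/19}.
Label its elements g_1 = u + 19/16*v**3 + 73/32*v**2 - 21/32*v - 29/16, g_2 = v**4 - 3/38*v**3 - 103/38*v**2 + 8/19*v + 26/19.

Reduce p = 6*u + 57/8*v**3 + 219/16*v**2 - 63/16*v - 135/8 modulo G:
  leading term u: subtract (6)·g_1 from 6*u + 57/8*v**3 + 219/16*v**2 - 63/16*v - 135/8 → -6
  leading term 1: no divisor's leading term divides it; move -6 to the remainder.
  normal form = -6.
The normal form is nonzero, so p ∉ I. Since p minus its normal form lies in I, I + (p) = I + (r) where r = -6; decide whether this ideal is the whole ring.
Here r = -6 is a nonzero constant, hence a unit: 1 ∈ I + (p), the Gröbner basis of I + (p) is {1}, and the enlarged system has no common solution — adjoining p is inconsistent.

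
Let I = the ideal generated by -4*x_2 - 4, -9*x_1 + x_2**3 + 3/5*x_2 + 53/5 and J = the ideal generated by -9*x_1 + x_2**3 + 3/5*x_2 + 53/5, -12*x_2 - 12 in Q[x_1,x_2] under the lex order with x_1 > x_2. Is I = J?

Equality of ideals is decidable: compute both reduced Gröbner bases (unique for the ordering) and check whether they agree.
Buchberger on the first generating set:
f_1 = -4*x_2 - 4, LT = x_2.
f_2 = -9*x_1 + x_2**3 + 3/5*x_2 + 53/5, LT = x_1.

The S-polynomials (S(f_1,f_2)) all reduce to 0 modulo the current basis, so we have a Gröbner basis.
Inter-reduce: drop elements whose leading term is divisible by another's, tail-reduce, and make monic.
Reduced Gröbner basis: {x_1 - 1, x_2 + 1}.

Buchberger on the second generating set:
h_1 = -9*x_1 + x_2**3 + 3/5*x_2 + 53/5, LT = x_1.
h_2 = -12*x_2 - 12, LT = x_2.

The S-polynomials (S(h_1,h_2)) all reduce to 0 modulo the current basis, so we have a Gröbner basis.
Inter-reduce: drop elements whose leading term is divisible by another's, tail-reduce, and make monic.
Reduced Gröbner basis: {x_1 - 1, x_2 + 1}.

Same reduced basis, so the two generating sets span the same ideal.

Yes, the ideals are equal.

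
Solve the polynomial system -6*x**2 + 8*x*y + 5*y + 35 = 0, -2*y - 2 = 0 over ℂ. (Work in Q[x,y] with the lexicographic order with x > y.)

Compute a lex Gröbner basis by Buchberger's algorithm.
f_1 = -6*x**2 + 8*x*y + 5*y + 35, LT = x**2.
f_2 = -2*y - 2, LT = y.

The S-polynomials (S(f_1,f_2)) all reduce to 0 modulo the current basis, so we have a Gröbner basis.
Inter-reduce: drop elements whose leading term is divisible by another's, tail-reduce, and make monic.
Reduced Gröbner basis: {x**2 + 4/3*x - 5, y + 1}.

From the last basis element, y + 1 = 0, so y takes values in {-1}. Each choice, substituted upward through the basis, yields the corresponding point(s) of the solution set.
  y = -1: the earlier basis element becomes x**2 + 4/3*x - 5 = 0, giving x = -3, 5/3 — points (-3, -1), (5/3, -1).
Check: every point annihilates each of the original generators.
Zero-dimensionality of the ideal guarantees finitely many solutions over ℂ.

{(-3, -1), (5/3, -1)}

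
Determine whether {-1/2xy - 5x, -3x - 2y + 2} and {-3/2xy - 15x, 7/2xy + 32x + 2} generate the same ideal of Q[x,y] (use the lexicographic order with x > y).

No, the ideals differ.

For a fixed monomial order, each ideal has a unique reduced Gröbner basis; comparing bases decides equality.
Buchberger on the first generating set:
f_1 = -1/2xy - 5x, LT = xy.
f_2 = -3x - 2y + 2, LT = x.

S(f_1,f_2): lcm = xy. S = 10x - 2/3y^2 + 2/3y.
  reduce S modulo (f_1, f_2):
  remainder -2/3y^2 - 6y + 20/3 ≠ 0; add g_3 = -2/3y^2 - 6y + 20/3 to the basis.

The other S-polynomials (S(f_1,g_3), S(f_2,g_3)) all reduce to 0 modulo the current basis, so we have a Gröbner basis.
Inter-reduce: drop elements whose leading term is divisible by another's, tail-reduce, and make monic.
Reduced Gröbner basis: {x + 2/3y - 2/3, y^2 + 9y - 10}.

Buchberger on the second generating set:
h_1 = -3/2xy - 15x, LT = xy.
h_2 = 7/2xy + 32x + 2, LT = xy.

S(h_1,h_2): lcm = xy. S = 6/7x - 4/7.
  reduce S modulo (h_1, h_2):
  remainder 6/7x - 4/7 ≠ 0; add k_3 = 6/7x - 4/7 to the basis.

S(h_1,k_3): lcm = xy. S = 10x + 2/3y.
  reduce S modulo (h_1, h_2, k_3):
  remainder 2/3y + 20/3 ≠ 0; add k_4 = 2/3y + 20/3 to the basis.

The other S-polynomials (S(h_2,k_3), S(h_1,k_4), S(h_2,k_4), S(k_3,k_4)) all reduce to 0 modulo the current basis, so we have a Gröbner basis.
Inter-reduce: drop elements whose leading term is divisible by another's, tail-reduce, and make monic.
Reduced Gröbner basis: {x - 2/3, y + 10}.

The bases are distinct; the ideals are different.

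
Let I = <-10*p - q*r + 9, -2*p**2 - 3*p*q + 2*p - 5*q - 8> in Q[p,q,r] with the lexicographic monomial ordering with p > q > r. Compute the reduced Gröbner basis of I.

f_1 = -10*p - q*r + 9, LT = p.
f_2 = -2*p**2 - 3*p*q + 2*p - 5*q - 8, LT = p**2.

S(f_1,f_2): lcm = p**2. S = 1/10*p*q*r - 3/2*p*q + 1/10*p - 5/2*q - 4.
  reduce S modulo (f_1, f_2):
  remainder -1/100*q**2*r**2 + 3/20*q**2*r + 2/25*q*r - 77/20*q - 391/100 ≠ 0; add g_3 = -1/100*q**2*r**2 + 3/20*q**2*r + 2/25*q*r - 77/20*q - 391/100 to the basis.

The other S-polynomials (S(f_1,g_3), S(f_2,g_3)) all reduce to 0 modulo the current basis, so we have a Gröbner basis.
Inter-reduce: drop elements whose leading term is divisible by another's, tail-reduce, and make monic.

G = {p + 1/10*q*r - 9/10, q**2*r**2 - 15*q**2*r - 8*q*r + 385*q + 391}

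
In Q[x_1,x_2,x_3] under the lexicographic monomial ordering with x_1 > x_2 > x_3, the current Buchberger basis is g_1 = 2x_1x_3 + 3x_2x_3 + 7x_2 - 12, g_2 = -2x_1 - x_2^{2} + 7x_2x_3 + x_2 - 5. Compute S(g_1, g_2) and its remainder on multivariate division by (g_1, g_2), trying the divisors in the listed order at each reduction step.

S(g_1, g_2) = -\tfrac{1}{2}x_2^{2}x_3 + \tfrac{7}{2}x_2x_3^{2} + 2x_2x_3 + \tfrac{7}{2}x_2 - \tfrac{5}{2}x_3 - 6; remainder on division = -\tfrac{1}{2}x_2^{2}x_3 + \tfrac{7}{2}x_2x_3^{2} + 2x_2x_3 + \tfrac{7}{2}x_2 - \tfrac{5}{2}x_3 - 6.

lcm(LM(g_1), LM(g_2)) = x_1x_3.
S = (lcm/LT(g_1))·g_1 − (lcm/LT(g_2))·g_2 = -\tfrac{1}{2}x_2^{2}x_3 + \tfrac{7}{2}x_2x_3^{2} + 2x_2x_3 + \tfrac{7}{2}x_2 - \tfrac{5}{2}x_3 - 6.
Reduce S modulo (g_1, g_2) in that order:
  leading term x_2^{2}x_3: no divisor's leading term divides it; move -\tfrac{1}{2}x_2^{2}x_3 to the remainder.
  leading term x_2x_3^{2}: no divisor's leading term divides it; move \tfrac{7}{2}x_2x_3^{2} to the remainder.
  leading term x_2x_3: no divisor's leading term divides it; move 2x_2x_3 to the remainder.
  leading term x_2: no divisor's leading term divides it; move \tfrac{7}{2}x_2 to the remainder.
  leading term x_3: no divisor's leading term divides it; move -\tfrac{5}{2}x_3 to the remainder.
  leading term 1: no divisor's leading term divides it; move -6 to the remainder.
The remainder -\tfrac{1}{2}x_2^{2}x_3 + \tfrac{7}{2}x_2x_3^{2} + 2x_2x_3 + \tfrac{7}{2}x_2 - \tfrac{5}{2}x_3 - 6 is nonzero, so it would be added as the next basis element.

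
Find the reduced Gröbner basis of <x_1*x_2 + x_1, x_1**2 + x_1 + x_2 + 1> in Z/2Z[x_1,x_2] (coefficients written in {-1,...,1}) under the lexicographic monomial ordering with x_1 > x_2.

G = {x_1**2 + x_1 + x_2 + 1, x_1*x_2 + x_1, x_2**2 + 1}

f_1 = x_1*x_2 + x_1, LT = x_1*x_2.
f_2 = x_1**2 + x_1 + x_2 + 1, LT = x_1**2.

S(f_1,f_2): lcm = x_1**2*x_2. S = x_1**2 + x_1*x_2 + x_2**2 + x_2.
  leading term x_1**2: subtract (1)·f_2 from x_1**2 + x_1*x_2 + x_2**2 + x_2 → x_1*x_2 + x_1 + x_2**2 + 1
  leading term x_1*x_2: subtract (1)·f_1 from x_1*x_2 + x_1 + x_2**2 + 1 → x_2**2 + 1
  leading term x_2**2: no divisor's leading term divides it; move x_2**2 to the remainder.
  leading term 1: no divisor's leading term divides it; move 1 to the remainder.
  remainder x_2**2 + 1 ≠ 0; add g_3 = x_2**2 + 1 to the basis.

The other S-polynomials (S(f_1,g_3), S(f_2,g_3)) all reduce to 0 modulo the current basis, so we have a Gröbner basis.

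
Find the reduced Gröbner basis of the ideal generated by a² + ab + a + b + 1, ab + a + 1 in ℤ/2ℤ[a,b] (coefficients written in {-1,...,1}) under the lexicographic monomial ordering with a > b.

G = {a + b² + b, b³ + b + 1}

This is the nonlinear analogue of row-reducing a linear system.

f_1 = a² + ab + a + b + 1, LT = a².
f_2 = ab + a + 1, LT = ab.

S(f_1,f_2): lcm = a²b. S = a² + ab² + ab + a + b² + b.
  leading term a²: subtract (1)·f_1 from a² + ab² + ab + a + b² + b → ab² + b² + 1
  leading term ab²: subtract (b)·f_2 from ab² + b² + 1 → ab + b² + b + 1
  leading term ab: subtract (1)·f_2 from ab + b² + b + 1 → a + b² + b
  leading term a: no divisor's leading term divides it; move a to the remainder.
  leading term b²: no divisor's leading term divides it; move b² to the remainder.
  leading term b: no divisor's leading term divides it; move b to the remainder.
  remainder a + b² + b ≠ 0; add g_3 = a + b² + b to the basis.

S(f_2,g_3): lcm = ab. S = a + b³ + b² + 1.
  leading term a: subtract (1)·g_3 from a + b³ + b² + 1 → b³ + b + 1
  leading term b³: no divisor's leading term divides it; move b³ to the remainder.
  leading term b: no divisor's leading term divides it; move b to the remainder.
  leading term 1: no divisor's leading term divides it; move 1 to the remainder.
  remainder b³ + b + 1 ≠ 0; add g_4 = b³ + b + 1 to the basis.

The other S-polynomials (S(f_1,g_3), S(f_1,g_4), S(f_2,g_4), S(g_3,g_4)) all reduce to 0 modulo the current basis, so we have a Gröbner basis.
Inter-reduce: drop elements whose leading term is divisible by another's, tail-reduce, and make monic.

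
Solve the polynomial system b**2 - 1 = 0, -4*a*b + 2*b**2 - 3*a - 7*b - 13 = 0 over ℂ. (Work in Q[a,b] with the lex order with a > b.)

{(4, -1), (-18/7, 1)}

Compute a lex Gröbner basis by Buchberger's algorithm.
f_1 = b**2 - 1, LT = b**2.
f_2 = -4*a*b - 3*a + 2*b**2 - 7*b - 13, LT = a*b.

S(f_1,f_2): lcm = a*b**2. S = -3/4*a*b - a + 1/2*b**3 - 7/4*b**2 - 13/4*b.
  leading term a*b: subtract (3/16)·f_2 from -3/4*a*b - a + 1/2*b**3 - 7/4*b**2 - 13/4*b → -7/16*a + 1/2*b**3 - 17/8*b**2 - 31/16*b + 39/16
  leading term a: no divisor's leading term divides it; move -7/16*a to the remainder.
  leading term b**3: subtract (1/2*b)·f_1 from 1/2*b**3 - 17/8*b**2 - 31/16*b + 39/16 → -17/8*b**2 - 23/16*b + 39/16
  leading term b**2: subtract (-17/8)·f_1 from -17/8*b**2 - 23/16*b + 39/16 → -23/16*b + 5/16
  leading term b: no divisor's leading term divides it; move -23/16*b to the remainder.
  leading term 1: no divisor's leading term divides it; move 5/16 to the remainder.
  remainder -7/16*a - 23/16*b + 5/16 ≠ 0; add h_3 = -7/16*a - 23/16*b + 5/16 to the basis.

S(f_1,h_3): leading monomials are coprime, so the S-polynomial reduces to 0 (Buchberger's first criterion).
S(f_2,h_3): lcm = a*b. S = 3/4*a - 53/14*b**2 + 69/28*b + 13/4.
  leading term a: subtract (-12/7)·h_3 from 3/4*a - 53/14*b**2 + 69/28*b + 13/4 → -53/14*b**2 + 53/14
  leading term b**2: subtract (-53/14)·f_1 from -53/14*b**2 + 53/14 → 0
  remainder 0.

Every S-polynomial of the final basis reduces to 0, so we have a Gröbner basis.
Inter-reduce: drop elements whose leading term is divisible by another's, tail-reduce, and make monic.
Reduced Gröbner basis: {a + 23/7*b - 5/7, b**2 - 1}.

From the last basis element, b**2 - 1 = 0, so b takes values in {-1, 1}. Each choice, substituted upward through the basis, yields the corresponding point(s) of the solution set.
  b = -1: the earlier basis element becomes a - 4 = 0, giving a = 4 — point (4, -1).
  b = 1: the earlier basis element becomes a + 18/7 = 0, giving a = -18/7 — point (-18/7, 1).
Zero-dimensionality of the ideal guarantees finitely many solutions over ℂ.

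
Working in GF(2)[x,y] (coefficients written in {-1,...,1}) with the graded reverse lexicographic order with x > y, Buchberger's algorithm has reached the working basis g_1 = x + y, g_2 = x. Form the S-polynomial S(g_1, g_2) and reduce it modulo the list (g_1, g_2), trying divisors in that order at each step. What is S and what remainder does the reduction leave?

S(g_1, g_2) = y; remainder on division = y.

lcm(LM(g_1), LM(g_2)) = x.
S = (lcm/LT(g_1))·g_1 − (lcm/LT(g_2))·g_2 = y.
Reduce S modulo (g_1, g_2) in that order:
  leading term y: no divisor's leading term divides it; move y to the remainder.
The remainder y is nonzero, so it would be added as the next basis element.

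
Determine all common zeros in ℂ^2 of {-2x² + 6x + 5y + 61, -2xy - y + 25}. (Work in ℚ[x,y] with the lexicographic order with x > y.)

{(-3, -5), (11/4 + 3*sqrt(41)/4, -13/4 + 3*sqrt(41)/4), (11/4 - 3*sqrt(41)/4, -3*sqrt(41)/4 - 13/4)}

Compute a lex Gröbner basis by Buchberger's algorithm.
f_1 = -2x² + 6x + 5y + 61, LT = x².
f_2 = -2xy - y + 25, LT = xy.

S(f_1,f_2): lcm = x²y. S = -7/2xy + 25/2x - 5/2y² - 61/2y.
  leading term xy: subtract (7/4)·f_2 from -7/2xy + 25/2x - 5/2y² - 61/2y → 25/2x - 5/2y² - 115/4y - 175/4
  leading term x: no divisor's leading term divides it; move 25/2x to the remainder.
  leading term y²: no divisor's leading term divides it; move -5/2y² to the remainder.
  leading term y: no divisor's leading term divides it; move -115/4y to the remainder.
  leading term 1: no divisor's leading term divides it; move -175/4 to the remainder.
  remainder 25/2x - 5/2y² - 115/4y - 175/4 ≠ 0; add h_3 = 25/2x - 5/2y² - 115/4y - 175/4 to the basis.

S(f_2,h_3): lcm = xy. S = ⅕y³ + 23/10y² + 4y - 25/2.
  leading term y³: no divisor's leading term divides it; move ⅕y³ to the remainder.
  leading term y²: no divisor's leading term divides it; move 23/10y² to the remainder.
  leading term y: no divisor's leading term divides it; move 4y to the remainder.
  leading term 1: no divisor's leading term divides it; move -25/2 to the remainder.
  remainder ⅕y³ + 23/10y² + 4y - 25/2 ≠ 0; add h_4 = ⅕y³ + 23/10y² + 4y - 25/2 to the basis.

The other S-polynomials (S(f_1,h_3), S(f_1,h_4), S(f_2,h_4), S(h_3,h_4)) all reduce to 0 modulo the current basis, so we have a Gröbner basis.
Inter-reduce: drop elements whose leading term is divisible by another's, tail-reduce, and make monic.
Reduced Gröbner basis: {x - ⅕y² - 23/10y - 7/2, y³ + 23/2y² + 20y - 125/2}.

The lex basis is triangular: the last element involves only y. Solving y³ + 23/2y² + 20y - 125/2 = 0 gives y ∈ {-5, -13/4 + 3*sqrt(41)/4, -3*sqrt(41)/4 - 13/4}; substituting each value into the earlier elements determines the remaining variables.
  y = -5: the earlier basis element becomes x + 3 = 0, giving x = -3 — point (-3, -5).
  y = -13/4 + 3*sqrt(41)/4: the earlier basis element becomes x - 3*sqrt(41)/4 - 11/4 = 0, giving x = 11/4 + 3*sqrt(41)/4 — point (11/4 + 3*sqrt(41)/4, -13/4 + 3*sqrt(41)/4).
  y = -3*sqrt(41)/4 - 13/4: the earlier basis element becomes x - 11/4 + 3*sqrt(41)/4 = 0, giving x = 11/4 - 3*sqrt(41)/4 — point (11/4 - 3*sqrt(41)/4, -3*sqrt(41)/4 - 13/4).
Each listed point satisfies every original equation (direct substitution).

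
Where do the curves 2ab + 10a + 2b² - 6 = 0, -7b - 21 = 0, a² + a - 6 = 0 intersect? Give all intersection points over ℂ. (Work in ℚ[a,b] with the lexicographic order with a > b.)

Compute a lex Gröbner basis by Buchberger's algorithm.
f_1 = 2ab + 10a + 2b² - 6, LT = ab.
f_2 = -7b - 21, LT = b.
f_3 = a² + a - 6, LT = a².

S(f_1,f_2): lcm = ab. S = 2a + b² - 3.
  leading term a: no divisor's leading term divides it; move 2a to the remainder.
  leading term b²: subtract (-1/7b)·f_2 from b² - 3 → -3b - 3
  leading term b: subtract (3/7)·f_2 from -3b - 3 → 6
  leading term 1: no divisor's leading term divides it; move 6 to the remainder.
  remainder 2a + 6 ≠ 0; add h_4 = 2a + 6 to the basis.

The other S-polynomials (S(f_1,f_3), S(f_2,f_3), S(f_1,h_4), S(f_2,h_4), S(f_3,h_4)) all reduce to 0 modulo the current basis, so we have a Gröbner basis.
Inter-reduce: drop elements whose leading term is divisible by another's, tail-reduce, and make monic.
Reduced Gröbner basis: {a + 3, b + 3}.

The lex basis is triangular: the last element involves only b. Solving b + 3 = 0 gives b ∈ {-3}; substituting each value into the earlier elements determines the remaining variables.
  b = -3: the earlier basis element becomes a + 3 = 0, giving a = -3 — point (-3, -3).

{(-3, -3)}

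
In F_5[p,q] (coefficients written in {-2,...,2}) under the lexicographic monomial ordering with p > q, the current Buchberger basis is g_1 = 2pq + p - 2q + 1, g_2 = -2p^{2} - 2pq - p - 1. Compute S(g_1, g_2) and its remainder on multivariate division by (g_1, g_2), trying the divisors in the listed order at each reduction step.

S(g_1, g_2) = -2p^{2} - pq^{2} + pq - 2p + 2q; remainder on division = p - q^{2} + q - 2.

lcm(LM(g_1), LM(g_2)) = p^{2}q.
S = (lcm/LT(g_1))·g_1 − (lcm/LT(g_2))·g_2 = -2p^{2} - pq^{2} + pq - 2p + 2q.
Reduce S modulo (g_1, g_2) in that order:
  leading term p^{2}: subtract (1)·g_2 from -2p^{2} - pq^{2} + pq - 2p + 2q → -pq^{2} - 2pq - p + 2q + 1
  leading term pq^{2}: subtract (2q)·g_1 from -pq^{2} - 2pq - p + 2q + 1 → pq - p - q^{2} + 1
  leading term pq: subtract (-2)·g_1 from pq - p - q^{2} + 1 → p - q^{2} + q - 2
  leading term p: no divisor's leading term divides it; move p to the remainder.
  leading term q^{2}: no divisor's leading term divides it; move -q^{2} to the remainder.
  leading term q: no divisor's leading term divides it; move q to the remainder.
  leading term 1: no divisor's leading term divides it; move -2 to the remainder.
The remainder p - q^{2} + q - 2 is nonzero, so it would be added as the next basis element.
This is the inner loop of Buchberger's algorithm — each nonzero remainder becomes a new basis element.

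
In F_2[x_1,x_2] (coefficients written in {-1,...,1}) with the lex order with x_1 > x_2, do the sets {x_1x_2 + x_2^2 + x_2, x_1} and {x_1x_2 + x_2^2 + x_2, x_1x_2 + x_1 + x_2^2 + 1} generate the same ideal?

No, the ideals differ.

Since reduced Gröbner bases are canonical representatives of ideals under a given ordering, it suffices to compute and compare them.
Buchberger on the first generating set:
f_1 = x_1x_2 + x_2^2 + x_2, LT = x_1x_2.
f_2 = x_1, LT = x_1.

S(f_1,f_2): lcm = x_1x_2. S = x_2^2 + x_2.
  reduce S modulo (f_1, f_2):
  remainder x_2^2 + x_2 ≠ 0; add g_3 = x_2^2 + x_2 to the basis.

The other S-polynomials (S(f_1,g_3), S(f_2,g_3)) all reduce to 0 modulo the current basis, so we have a Gröbner basis.
Inter-reduce: drop elements whose leading term is divisible by another's, tail-reduce, and make monic.
Reduced Gröbner basis: {x_1, x_2^2 + x_2}.

Buchberger on the second generating set:
h_1 = x_1x_2 + x_2^2 + x_2, LT = x_1x_2.
h_2 = x_1x_2 + x_1 + x_2^2 + 1, LT = x_1x_2.

S(h_1,h_2): lcm = x_1x_2. S = x_1 + x_2 + 1.
  reduce S modulo (h_1, h_2):
  remainder x_1 + x_2 + 1 ≠ 0; add k_3 = x_1 + x_2 + 1 to the basis.

The other S-polynomials (S(h_1,k_3), S(h_2,k_3)) all reduce to 0 modulo the current basis, so we have a Gröbner basis.
Inter-reduce: drop elements whose leading term is divisible by another's, tail-reduce, and make monic.
Reduced Gröbner basis: {x_1 + x_2 + 1}.

The bases are distinct; the ideals are different.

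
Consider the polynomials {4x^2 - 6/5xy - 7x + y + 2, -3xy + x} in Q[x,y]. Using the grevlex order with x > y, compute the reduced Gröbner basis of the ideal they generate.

G = {x^2 - 37/20x + 1/4y + 1/2, xy - 1/3x, y^2 + 5/3y - 2/3}

Buchberger's algorithm terminates because the ascending chain of leading-term ideals stabilizes.

f_1 = 4x^2 - 6/5xy - 7x + y + 2, LT = x^2.
f_2 = -3xy + x, LT = xy.

S(f_1,f_2): lcm = x^2y. S = -3/10xy^2 + 1/3x^2 - 7/4xy + 1/4y^2 + 1/2y.
  leading term xy^2: subtract (1/10y)·f_2 from -3/10xy^2 + 1/3x^2 - 7/4xy + 1/4y^2 + 1/2y → 1/3x^2 - 37/20xy + 1/4y^2 + 1/2y
  leading term x^2: subtract (1/12)·f_1 from 1/3x^2 - 37/20xy + 1/4y^2 + 1/2y → -7/4xy + 1/4y^2 + 7/12x + 5/12y - 1/6
  leading term xy: subtract (7/12)·f_2 from -7/4xy + 1/4y^2 + 7/12x + 5/12y - 1/6 → 1/4y^2 + 5/12y - 1/6
  leading term y^2: no divisor's leading term divides it; move 1/4y^2 to the remainder.
  leading term y: no divisor's leading term divides it; move 5/12y to the remainder.
  leading term 1: no divisor's leading term divides it; move -1/6 to the remainder.
  remainder 1/4y^2 + 5/12y - 1/6 ≠ 0; add g_3 = 1/4y^2 + 5/12y - 1/6 to the basis.

The other S-polynomials (S(f_1,g_3), S(f_2,g_3)) all reduce to 0 modulo the current basis, so we have a Gröbner basis.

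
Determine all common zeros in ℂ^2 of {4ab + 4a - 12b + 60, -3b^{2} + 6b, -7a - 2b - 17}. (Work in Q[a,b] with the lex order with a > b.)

{(-3, 2)}

Compute a lex Gröbner basis by Buchberger's algorithm.
f_1 = 4ab + 4a - 12b + 60, LT = ab.
f_2 = -3b^{2} + 6b, LT = b^{2}.
f_3 = -7a - 2b - 17, LT = a.

S(f_1,f_2): lcm = ab^{2}. S = 3ab - 3b^{2} + 15b.
  reduce S modulo (f_1, f_2, f_3):
  remainder \tfrac{132}{7}b - \tfrac{264}{7} ≠ 0; add h_4 = \tfrac{132}{7}b - \tfrac{264}{7} to the basis.

The other S-polynomials (S(f_1,f_3), S(f_2,f_3), S(f_1,h_4), S(f_2,h_4), S(f_3,h_4)) all reduce to 0 modulo the current basis, so we have a Gröbner basis.
Inter-reduce: drop elements whose leading term is divisible by another's, tail-reduce, and make monic.
Reduced Gröbner basis: {a + 3, b - 2}.

A lex Gröbner basis eliminates variables successively. Here b - 2 depends only on b, with roots {2}; lifting each root through the earlier basis elements recovers the full solutions.
  b = 2: the earlier basis element becomes a + 3 = 0, giving a = -3 — point (-3, 2).
This is the nonlinear analogue of row-reducing a linear system.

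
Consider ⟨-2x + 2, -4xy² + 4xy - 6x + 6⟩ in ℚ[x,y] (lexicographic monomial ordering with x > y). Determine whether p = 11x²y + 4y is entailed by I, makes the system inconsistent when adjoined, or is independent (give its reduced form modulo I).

11x²y + 4y is independent of I; its normal form modulo I is 15y.

First compute the reduced Gröbner basis of I by Buchberger's algorithm.
f_1 = -2x + 2, LT = x.
f_2 = -4xy² + 4xy - 6x + 6, LT = xy².

S(f_1,f_2): lcm = xy². S = xy - 3/2x - y² + 3/2.
  leading term xy: subtract (-½y)·f_1 from xy - 3/2x - y² + 3/2 → -3/2x - y² + y + 3/2
  leading term x: subtract (¾)·f_1 from -3/2x - y² + y + 3/2 → -y² + y
  leading term y²: no divisor's leading term divides it; move -y² to the remainder.
  leading term y: no divisor's leading term divides it; move y to the remainder.
  remainder -y² + y ≠ 0; add h_3 = -y² + y to the basis.

The other S-polynomials (S(f_1,h_3), S(f_2,h_3)) all reduce to 0 modulo the current basis, so we have a Gröbner basis.
Inter-reduce: drop elements whose leading term is divisible by another's, tail-reduce, and make monic.
Reduced Gröbner basis: {x - 1, y² - y}.
Label its elements g_1 = x - 1, g_2 = y² - y.

Reduce p = 11x²y + 4y modulo G:
  leading term x²y: subtract (11xy)·g_1 from 11x²y + 4y → 11xy + 4y
  leading term xy: subtract (11y)·g_1 from 11xy + 4y → 15y
  leading term y: no divisor's leading term divides it; move 15y to the remainder.
  normal form = 15y.
The normal form is nonzero, so p ∉ I. Since p minus its normal form lies in I, I + (p) = I + (r) where r = 15y; decide whether this ideal is the whole ring.
Run Buchberger on G together with r (pairs among the g_i already reduce to 0 since G is a Gröbner basis):
g_1 = x - 1, LT = x.
g_2 = y² - y, LT = y².
r = 15y, LT = y.

The S-polynomials (S(g_1,g_2), S(g_1,r), S(g_2,r)) all reduce to 0 modulo the current basis, so we have a Gröbner basis.
Inter-reduce: drop elements whose leading term is divisible by another's, tail-reduce, and make monic.
Reduced Gröbner basis: {x - 1, y}.
The reduced Gröbner basis of I + (p) is {x - 1, y} ≠ {1}, a proper ideal, so the enlarged system stays consistent: p is independent of I, with normal form 15y.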